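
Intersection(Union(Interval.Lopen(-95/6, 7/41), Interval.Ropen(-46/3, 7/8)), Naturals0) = Range(0, 1, 1)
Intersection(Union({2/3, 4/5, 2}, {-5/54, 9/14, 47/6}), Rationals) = {-5/54, 9/14, 2/3, 4/5, 2, 47/6}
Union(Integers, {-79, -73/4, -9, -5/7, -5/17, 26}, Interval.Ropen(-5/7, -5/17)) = Union({-73/4}, Integers, Interval(-5/7, -5/17))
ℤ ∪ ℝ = ℝ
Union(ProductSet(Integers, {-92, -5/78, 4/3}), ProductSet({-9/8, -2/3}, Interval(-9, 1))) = Union(ProductSet({-9/8, -2/3}, Interval(-9, 1)), ProductSet(Integers, {-92, -5/78, 4/3}))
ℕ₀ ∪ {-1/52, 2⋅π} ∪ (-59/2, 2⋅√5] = (-59/2, 2⋅√5] ∪ ℕ₀ ∪ {2⋅π}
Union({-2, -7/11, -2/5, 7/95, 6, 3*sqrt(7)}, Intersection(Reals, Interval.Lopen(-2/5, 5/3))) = Union({-2, -7/11, 6, 3*sqrt(7)}, Interval(-2/5, 5/3))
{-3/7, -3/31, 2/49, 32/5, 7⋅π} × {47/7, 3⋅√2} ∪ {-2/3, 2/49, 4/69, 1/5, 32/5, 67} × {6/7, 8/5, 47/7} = ({-2/3, 2/49, 4/69, 1/5, 32/5, 67} × {6/7, 8/5, 47/7}) ∪ ({-3/7, -3/31, 2/49, 32/5, 7⋅π} × {47/7, 3⋅√2})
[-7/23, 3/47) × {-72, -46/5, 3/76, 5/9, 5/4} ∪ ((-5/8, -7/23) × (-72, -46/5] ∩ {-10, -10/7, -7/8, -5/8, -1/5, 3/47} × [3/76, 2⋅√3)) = [-7/23, 3/47) × {-72, -46/5, 3/76, 5/9, 5/4}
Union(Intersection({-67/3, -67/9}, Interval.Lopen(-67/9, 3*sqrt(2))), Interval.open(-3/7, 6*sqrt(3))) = Interval.open(-3/7, 6*sqrt(3))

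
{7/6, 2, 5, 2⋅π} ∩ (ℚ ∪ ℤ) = {7/6, 2, 5}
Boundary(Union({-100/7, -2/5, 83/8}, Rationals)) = Reals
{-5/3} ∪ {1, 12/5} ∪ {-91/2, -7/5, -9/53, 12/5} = {-91/2, -5/3, -7/5, -9/53, 1, 12/5}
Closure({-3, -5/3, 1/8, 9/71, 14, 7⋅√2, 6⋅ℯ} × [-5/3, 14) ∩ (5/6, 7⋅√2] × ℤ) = {7⋅√2} × {-1, 0, …, 13}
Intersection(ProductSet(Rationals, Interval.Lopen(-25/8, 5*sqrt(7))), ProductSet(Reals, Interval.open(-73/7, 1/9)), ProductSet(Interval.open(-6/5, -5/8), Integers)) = ProductSet(Intersection(Interval.open(-6/5, -5/8), Rationals), Range(-3, 1, 1))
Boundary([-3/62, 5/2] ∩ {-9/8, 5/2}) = {5/2}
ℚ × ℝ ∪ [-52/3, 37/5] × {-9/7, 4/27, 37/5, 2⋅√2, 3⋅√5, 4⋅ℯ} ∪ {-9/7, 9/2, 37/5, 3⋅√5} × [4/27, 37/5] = (ℚ × ℝ) ∪ ({-9/7, 9/2, 37/5, 3⋅√5} × [4/27, 37/5]) ∪ ([-52/3, 37/5] × {-9/7, 4/27, 37/5, 2⋅√2, 3⋅√5, 4⋅ℯ})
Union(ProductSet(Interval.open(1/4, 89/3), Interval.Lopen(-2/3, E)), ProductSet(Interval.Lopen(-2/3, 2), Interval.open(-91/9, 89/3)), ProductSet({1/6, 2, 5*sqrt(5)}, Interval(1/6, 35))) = Union(ProductSet({1/6, 2, 5*sqrt(5)}, Interval(1/6, 35)), ProductSet(Interval.Lopen(-2/3, 2), Interval.open(-91/9, 89/3)), ProductSet(Interval.open(1/4, 89/3), Interval.Lopen(-2/3, E)))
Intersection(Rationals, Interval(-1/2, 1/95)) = Intersection(Interval(-1/2, 1/95), Rationals)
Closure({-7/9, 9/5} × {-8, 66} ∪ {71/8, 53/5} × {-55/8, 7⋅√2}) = ({-7/9, 9/5} × {-8, 66}) ∪ ({71/8, 53/5} × {-55/8, 7⋅√2})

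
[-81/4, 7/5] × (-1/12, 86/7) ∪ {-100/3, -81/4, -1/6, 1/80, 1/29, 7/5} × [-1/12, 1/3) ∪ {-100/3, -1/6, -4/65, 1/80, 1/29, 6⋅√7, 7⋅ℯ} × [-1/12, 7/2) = ([-81/4, 7/5] × (-1/12, 86/7)) ∪ ({-100/3, -81/4, -1/6, 1/80, 1/29, 7/5} × [-1/12, 1/3)) ∪ ({-100/3, -1/6, -4/65, 1/80, 1/29, 6⋅√7, 7⋅ℯ} × [-1/12, 7/2))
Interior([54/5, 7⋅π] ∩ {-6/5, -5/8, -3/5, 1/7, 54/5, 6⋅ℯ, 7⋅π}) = ∅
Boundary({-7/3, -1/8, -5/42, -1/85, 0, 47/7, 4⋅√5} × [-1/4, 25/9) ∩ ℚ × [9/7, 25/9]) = {-7/3, -1/8, -5/42, -1/85, 0, 47/7} × [9/7, 25/9]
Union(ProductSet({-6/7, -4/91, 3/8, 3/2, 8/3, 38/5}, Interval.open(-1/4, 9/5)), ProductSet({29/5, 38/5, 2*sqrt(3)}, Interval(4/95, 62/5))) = Union(ProductSet({29/5, 38/5, 2*sqrt(3)}, Interval(4/95, 62/5)), ProductSet({-6/7, -4/91, 3/8, 3/2, 8/3, 38/5}, Interval.open(-1/4, 9/5)))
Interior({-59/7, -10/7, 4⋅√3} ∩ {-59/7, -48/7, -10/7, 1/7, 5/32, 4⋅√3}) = ∅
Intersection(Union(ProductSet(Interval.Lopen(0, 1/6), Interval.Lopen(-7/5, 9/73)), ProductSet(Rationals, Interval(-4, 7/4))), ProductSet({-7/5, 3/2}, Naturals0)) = ProductSet({-7/5, 3/2}, Range(0, 2, 1))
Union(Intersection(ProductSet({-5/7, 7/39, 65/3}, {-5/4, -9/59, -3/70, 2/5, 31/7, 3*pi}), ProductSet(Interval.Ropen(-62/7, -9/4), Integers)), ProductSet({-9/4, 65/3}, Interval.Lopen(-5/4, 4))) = ProductSet({-9/4, 65/3}, Interval.Lopen(-5/4, 4))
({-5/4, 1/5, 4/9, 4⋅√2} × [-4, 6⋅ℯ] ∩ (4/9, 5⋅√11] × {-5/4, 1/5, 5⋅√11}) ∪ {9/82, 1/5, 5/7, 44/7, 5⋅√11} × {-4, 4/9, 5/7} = ({4⋅√2} × {-5/4, 1/5}) ∪ ({9/82, 1/5, 5/7, 44/7, 5⋅√11} × {-4, 4/9, 5/7})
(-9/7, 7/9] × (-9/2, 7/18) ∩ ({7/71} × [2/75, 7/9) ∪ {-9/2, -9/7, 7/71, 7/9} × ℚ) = ({7/71} × [2/75, 7/18)) ∪ ({7/71, 7/9} × (ℚ ∩ (-9/2, 7/18)))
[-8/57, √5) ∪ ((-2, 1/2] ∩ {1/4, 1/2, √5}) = [-8/57, √5)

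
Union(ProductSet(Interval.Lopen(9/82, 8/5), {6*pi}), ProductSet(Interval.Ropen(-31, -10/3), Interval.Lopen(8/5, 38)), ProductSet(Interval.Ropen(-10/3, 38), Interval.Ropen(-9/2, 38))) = Union(ProductSet(Interval.Ropen(-31, -10/3), Interval.Lopen(8/5, 38)), ProductSet(Interval.Ropen(-10/3, 38), Interval.Ropen(-9/2, 38)))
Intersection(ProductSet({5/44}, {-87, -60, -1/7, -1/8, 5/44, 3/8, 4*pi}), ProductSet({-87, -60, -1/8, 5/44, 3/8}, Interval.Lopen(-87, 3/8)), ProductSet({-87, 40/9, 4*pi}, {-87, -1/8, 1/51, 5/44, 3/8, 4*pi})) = EmptySet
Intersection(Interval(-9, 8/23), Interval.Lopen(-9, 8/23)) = Interval.Lopen(-9, 8/23)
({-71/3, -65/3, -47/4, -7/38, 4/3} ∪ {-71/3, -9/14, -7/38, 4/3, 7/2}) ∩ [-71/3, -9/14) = {-71/3, -65/3, -47/4}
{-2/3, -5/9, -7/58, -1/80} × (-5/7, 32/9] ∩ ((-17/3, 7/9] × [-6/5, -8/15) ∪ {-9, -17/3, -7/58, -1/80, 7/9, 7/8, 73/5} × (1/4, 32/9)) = ({-7/58, -1/80} × (1/4, 32/9)) ∪ ({-2/3, -5/9, -7/58, -1/80} × (-5/7, -8/15))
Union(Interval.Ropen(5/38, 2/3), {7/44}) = Interval.Ropen(5/38, 2/3)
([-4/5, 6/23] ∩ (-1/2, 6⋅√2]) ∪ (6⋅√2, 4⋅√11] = (-1/2, 6/23] ∪ (6⋅√2, 4⋅√11]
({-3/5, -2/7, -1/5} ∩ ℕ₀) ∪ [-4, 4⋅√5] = [-4, 4⋅√5]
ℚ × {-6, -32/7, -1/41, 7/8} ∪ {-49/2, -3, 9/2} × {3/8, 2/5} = (ℚ × {-6, -32/7, -1/41, 7/8}) ∪ ({-49/2, -3, 9/2} × {3/8, 2/5})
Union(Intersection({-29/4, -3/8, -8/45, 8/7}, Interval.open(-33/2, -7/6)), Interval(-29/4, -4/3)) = Interval(-29/4, -4/3)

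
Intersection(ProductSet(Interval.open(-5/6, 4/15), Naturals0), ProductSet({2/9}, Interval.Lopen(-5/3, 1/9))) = ProductSet({2/9}, Range(0, 1, 1))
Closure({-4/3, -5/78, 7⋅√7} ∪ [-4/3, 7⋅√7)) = [-4/3, 7⋅√7]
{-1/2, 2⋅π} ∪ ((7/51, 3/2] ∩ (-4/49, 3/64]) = {-1/2, 2⋅π}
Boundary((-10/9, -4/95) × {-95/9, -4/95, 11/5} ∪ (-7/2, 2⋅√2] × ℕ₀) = ([-10/9, -4/95] × {-95/9, -4/95, 11/5}) ∪ ([-7/2, 2⋅√2] × ℕ₀)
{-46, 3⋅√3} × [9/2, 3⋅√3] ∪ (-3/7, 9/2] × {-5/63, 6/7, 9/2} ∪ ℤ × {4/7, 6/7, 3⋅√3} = (ℤ × {4/7, 6/7, 3⋅√3}) ∪ ((-3/7, 9/2] × {-5/63, 6/7, 9/2}) ∪ ({-46, 3⋅√3} × [9/2, 3⋅√3])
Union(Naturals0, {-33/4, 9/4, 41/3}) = Union({-33/4, 9/4, 41/3}, Naturals0)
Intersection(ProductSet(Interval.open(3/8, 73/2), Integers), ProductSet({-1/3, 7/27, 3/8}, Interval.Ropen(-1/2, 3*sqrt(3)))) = EmptySet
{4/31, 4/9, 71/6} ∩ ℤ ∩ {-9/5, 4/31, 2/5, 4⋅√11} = ∅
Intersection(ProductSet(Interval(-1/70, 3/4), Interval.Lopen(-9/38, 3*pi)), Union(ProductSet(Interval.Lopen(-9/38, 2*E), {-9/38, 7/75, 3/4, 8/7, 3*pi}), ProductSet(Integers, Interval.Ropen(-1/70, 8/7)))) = Union(ProductSet(Interval(-1/70, 3/4), {7/75, 3/4, 8/7, 3*pi}), ProductSet(Range(0, 1, 1), Interval.Ropen(-1/70, 8/7)))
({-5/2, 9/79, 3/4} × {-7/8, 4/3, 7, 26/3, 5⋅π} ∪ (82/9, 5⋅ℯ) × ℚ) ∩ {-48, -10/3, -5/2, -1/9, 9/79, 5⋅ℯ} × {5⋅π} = {-5/2, 9/79} × {5⋅π}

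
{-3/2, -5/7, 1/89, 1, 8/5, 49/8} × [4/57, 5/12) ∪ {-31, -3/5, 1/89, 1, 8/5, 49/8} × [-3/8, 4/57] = ({-31, -3/5, 1/89, 1, 8/5, 49/8} × [-3/8, 4/57]) ∪ ({-3/2, -5/7, 1/89, 1, 8/5, 49/8} × [4/57, 5/12))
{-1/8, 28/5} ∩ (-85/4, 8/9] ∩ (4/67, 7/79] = ∅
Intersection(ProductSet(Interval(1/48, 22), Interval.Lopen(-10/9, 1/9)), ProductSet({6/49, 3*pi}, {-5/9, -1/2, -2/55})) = ProductSet({6/49, 3*pi}, {-5/9, -1/2, -2/55})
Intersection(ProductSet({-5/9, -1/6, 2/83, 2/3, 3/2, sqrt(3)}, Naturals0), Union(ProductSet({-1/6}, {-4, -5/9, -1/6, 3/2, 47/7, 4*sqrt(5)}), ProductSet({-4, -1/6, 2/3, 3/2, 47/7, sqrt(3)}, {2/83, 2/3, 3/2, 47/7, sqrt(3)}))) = EmptySet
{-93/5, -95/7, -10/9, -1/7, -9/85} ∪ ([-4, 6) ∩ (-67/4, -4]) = {-93/5, -95/7, -4, -10/9, -1/7, -9/85}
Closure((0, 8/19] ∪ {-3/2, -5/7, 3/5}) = {-3/2, -5/7, 3/5} ∪ [0, 8/19]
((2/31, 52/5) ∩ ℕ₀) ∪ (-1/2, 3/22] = (-1/2, 3/22] ∪ {1, 2, …, 10}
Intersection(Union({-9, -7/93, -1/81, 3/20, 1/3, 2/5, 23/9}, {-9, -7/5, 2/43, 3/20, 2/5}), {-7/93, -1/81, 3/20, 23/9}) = {-7/93, -1/81, 3/20, 23/9}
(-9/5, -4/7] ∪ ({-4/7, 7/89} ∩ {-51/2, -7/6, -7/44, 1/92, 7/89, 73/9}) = (-9/5, -4/7] ∪ {7/89}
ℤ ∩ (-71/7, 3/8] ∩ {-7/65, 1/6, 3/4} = ∅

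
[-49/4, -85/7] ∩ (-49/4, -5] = (-49/4, -85/7]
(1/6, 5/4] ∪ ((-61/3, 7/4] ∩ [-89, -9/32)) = (-61/3, -9/32) ∪ (1/6, 5/4]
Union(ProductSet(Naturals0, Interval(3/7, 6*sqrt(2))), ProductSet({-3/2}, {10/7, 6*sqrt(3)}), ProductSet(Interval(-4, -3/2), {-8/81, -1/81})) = Union(ProductSet({-3/2}, {10/7, 6*sqrt(3)}), ProductSet(Interval(-4, -3/2), {-8/81, -1/81}), ProductSet(Naturals0, Interval(3/7, 6*sqrt(2))))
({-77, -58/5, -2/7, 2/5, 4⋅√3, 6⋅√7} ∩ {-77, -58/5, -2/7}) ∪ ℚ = ℚ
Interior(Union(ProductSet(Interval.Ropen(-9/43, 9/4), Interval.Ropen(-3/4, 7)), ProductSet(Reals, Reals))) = ProductSet(Reals, Reals)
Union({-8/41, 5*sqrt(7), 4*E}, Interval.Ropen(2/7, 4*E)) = Union({-8/41, 5*sqrt(7)}, Interval(2/7, 4*E))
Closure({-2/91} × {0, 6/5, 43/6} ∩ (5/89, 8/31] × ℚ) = ∅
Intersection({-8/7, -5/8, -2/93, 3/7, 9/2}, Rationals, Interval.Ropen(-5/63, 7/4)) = {-2/93, 3/7}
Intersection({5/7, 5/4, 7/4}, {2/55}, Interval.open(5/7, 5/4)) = EmptySet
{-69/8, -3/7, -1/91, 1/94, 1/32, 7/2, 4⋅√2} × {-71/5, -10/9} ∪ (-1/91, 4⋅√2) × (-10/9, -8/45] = ((-1/91, 4⋅√2) × (-10/9, -8/45]) ∪ ({-69/8, -3/7, -1/91, 1/94, 1/32, 7/2, 4⋅√2} × {-71/5, -10/9})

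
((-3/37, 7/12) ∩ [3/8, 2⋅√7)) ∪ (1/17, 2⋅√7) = (1/17, 2⋅√7)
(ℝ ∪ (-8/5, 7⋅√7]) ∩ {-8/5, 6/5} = {-8/5, 6/5}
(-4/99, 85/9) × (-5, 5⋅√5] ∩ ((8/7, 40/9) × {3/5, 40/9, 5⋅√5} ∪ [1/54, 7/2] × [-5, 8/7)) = ([1/54, 7/2] × (-5, 8/7)) ∪ ((8/7, 40/9) × {3/5, 40/9, 5⋅√5})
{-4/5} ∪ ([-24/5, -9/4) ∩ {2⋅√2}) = {-4/5}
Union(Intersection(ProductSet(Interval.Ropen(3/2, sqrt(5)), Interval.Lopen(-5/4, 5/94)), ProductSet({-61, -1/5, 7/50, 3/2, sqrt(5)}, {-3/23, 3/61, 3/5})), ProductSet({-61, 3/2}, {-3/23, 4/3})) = Union(ProductSet({3/2}, {-3/23, 3/61}), ProductSet({-61, 3/2}, {-3/23, 4/3}))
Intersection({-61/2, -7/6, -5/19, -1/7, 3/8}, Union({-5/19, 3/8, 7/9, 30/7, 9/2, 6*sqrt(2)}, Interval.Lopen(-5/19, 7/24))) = {-5/19, -1/7, 3/8}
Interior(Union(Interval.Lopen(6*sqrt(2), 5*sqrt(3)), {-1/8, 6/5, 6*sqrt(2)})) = Interval.open(6*sqrt(2), 5*sqrt(3))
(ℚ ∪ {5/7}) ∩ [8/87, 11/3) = ℚ ∩ [8/87, 11/3)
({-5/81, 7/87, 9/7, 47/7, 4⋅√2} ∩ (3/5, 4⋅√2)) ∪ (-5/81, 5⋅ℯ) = (-5/81, 5⋅ℯ)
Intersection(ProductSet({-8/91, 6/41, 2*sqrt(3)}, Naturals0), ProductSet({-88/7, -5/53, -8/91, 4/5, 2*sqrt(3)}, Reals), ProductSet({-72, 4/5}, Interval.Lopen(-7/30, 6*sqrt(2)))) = EmptySet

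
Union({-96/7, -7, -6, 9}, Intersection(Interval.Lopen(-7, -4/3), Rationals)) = Union({-96/7, -7, 9}, Intersection(Interval.Lopen(-7, -4/3), Rationals))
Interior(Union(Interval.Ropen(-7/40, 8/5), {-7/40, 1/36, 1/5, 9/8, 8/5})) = Interval.open(-7/40, 8/5)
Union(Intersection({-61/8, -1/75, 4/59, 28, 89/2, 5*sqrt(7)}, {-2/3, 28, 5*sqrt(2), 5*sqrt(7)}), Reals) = Reals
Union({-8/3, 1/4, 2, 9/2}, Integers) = Union({-8/3, 1/4, 9/2}, Integers)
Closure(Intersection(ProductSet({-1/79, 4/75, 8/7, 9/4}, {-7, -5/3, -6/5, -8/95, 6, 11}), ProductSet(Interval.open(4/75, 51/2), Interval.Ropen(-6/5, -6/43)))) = ProductSet({8/7, 9/4}, {-6/5})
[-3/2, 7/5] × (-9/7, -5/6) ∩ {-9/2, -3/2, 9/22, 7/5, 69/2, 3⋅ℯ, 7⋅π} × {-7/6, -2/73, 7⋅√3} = {-3/2, 9/22, 7/5} × {-7/6}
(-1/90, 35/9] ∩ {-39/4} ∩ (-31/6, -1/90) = ∅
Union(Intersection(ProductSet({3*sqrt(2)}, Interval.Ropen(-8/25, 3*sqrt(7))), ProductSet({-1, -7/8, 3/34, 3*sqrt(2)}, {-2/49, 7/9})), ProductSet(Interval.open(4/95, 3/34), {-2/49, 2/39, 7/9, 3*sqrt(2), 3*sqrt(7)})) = Union(ProductSet({3*sqrt(2)}, {-2/49, 7/9}), ProductSet(Interval.open(4/95, 3/34), {-2/49, 2/39, 7/9, 3*sqrt(2), 3*sqrt(7)}))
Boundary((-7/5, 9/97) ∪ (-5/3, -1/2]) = {-5/3, 9/97}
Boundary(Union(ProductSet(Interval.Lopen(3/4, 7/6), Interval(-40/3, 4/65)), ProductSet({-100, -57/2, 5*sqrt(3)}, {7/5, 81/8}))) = Union(ProductSet({3/4, 7/6}, Interval(-40/3, 4/65)), ProductSet({-100, -57/2, 5*sqrt(3)}, {7/5, 81/8}), ProductSet(Interval(3/4, 7/6), {-40/3, 4/65}))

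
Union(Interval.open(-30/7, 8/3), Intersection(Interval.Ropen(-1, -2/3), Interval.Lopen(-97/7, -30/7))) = Interval.open(-30/7, 8/3)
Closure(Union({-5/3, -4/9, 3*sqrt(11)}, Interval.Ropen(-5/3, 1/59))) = Union({3*sqrt(11)}, Interval(-5/3, 1/59))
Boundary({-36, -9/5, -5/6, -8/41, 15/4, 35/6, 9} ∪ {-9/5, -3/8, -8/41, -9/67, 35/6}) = {-36, -9/5, -5/6, -3/8, -8/41, -9/67, 15/4, 35/6, 9}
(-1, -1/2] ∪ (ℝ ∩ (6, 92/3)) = (-1, -1/2] ∪ (6, 92/3)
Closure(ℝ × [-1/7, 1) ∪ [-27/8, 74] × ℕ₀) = ([-27/8, 74] × ℕ₀) ∪ (ℝ × [-1/7, 1])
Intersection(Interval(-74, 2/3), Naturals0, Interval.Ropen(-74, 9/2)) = Range(0, 1, 1)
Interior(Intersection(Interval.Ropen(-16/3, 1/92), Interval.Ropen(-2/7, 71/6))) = Interval.open(-2/7, 1/92)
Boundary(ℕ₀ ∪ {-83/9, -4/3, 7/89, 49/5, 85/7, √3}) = {-83/9, -4/3, 7/89, 49/5, 85/7, √3} ∪ ℕ₀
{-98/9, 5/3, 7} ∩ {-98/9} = {-98/9}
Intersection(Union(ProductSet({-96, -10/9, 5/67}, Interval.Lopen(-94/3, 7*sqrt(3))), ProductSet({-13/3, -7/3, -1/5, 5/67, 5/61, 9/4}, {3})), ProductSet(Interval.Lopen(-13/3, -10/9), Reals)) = Union(ProductSet({-7/3}, {3}), ProductSet({-10/9}, Interval.Lopen(-94/3, 7*sqrt(3))))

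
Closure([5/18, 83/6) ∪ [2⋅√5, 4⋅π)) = [5/18, 83/6]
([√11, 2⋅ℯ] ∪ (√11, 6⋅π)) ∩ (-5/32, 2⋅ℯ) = [√11, 2⋅ℯ)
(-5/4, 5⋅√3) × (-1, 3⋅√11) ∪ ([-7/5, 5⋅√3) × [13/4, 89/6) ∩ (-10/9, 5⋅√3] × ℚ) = ((-10/9, 5⋅√3) × (ℚ ∩ [13/4, 89/6))) ∪ ((-5/4, 5⋅√3) × (-1, 3⋅√11))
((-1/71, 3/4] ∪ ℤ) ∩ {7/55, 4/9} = {7/55, 4/9}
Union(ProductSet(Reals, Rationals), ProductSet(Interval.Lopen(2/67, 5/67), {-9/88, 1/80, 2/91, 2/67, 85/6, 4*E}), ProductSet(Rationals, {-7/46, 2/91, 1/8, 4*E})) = Union(ProductSet(Interval.Lopen(2/67, 5/67), {-9/88, 1/80, 2/91, 2/67, 85/6, 4*E}), ProductSet(Rationals, {-7/46, 2/91, 1/8, 4*E}), ProductSet(Reals, Rationals))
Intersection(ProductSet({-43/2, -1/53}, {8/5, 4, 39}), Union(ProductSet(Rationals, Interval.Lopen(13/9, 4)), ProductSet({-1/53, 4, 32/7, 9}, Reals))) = Union(ProductSet({-1/53}, {8/5, 4, 39}), ProductSet({-43/2, -1/53}, {8/5, 4}))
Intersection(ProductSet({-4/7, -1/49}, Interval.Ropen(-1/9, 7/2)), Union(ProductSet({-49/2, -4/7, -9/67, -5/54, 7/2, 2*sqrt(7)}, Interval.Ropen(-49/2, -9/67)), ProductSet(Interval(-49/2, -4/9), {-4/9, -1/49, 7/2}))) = ProductSet({-4/7}, {-1/49})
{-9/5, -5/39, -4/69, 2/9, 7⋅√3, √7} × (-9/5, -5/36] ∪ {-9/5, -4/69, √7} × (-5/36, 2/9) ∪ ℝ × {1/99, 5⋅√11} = (ℝ × {1/99, 5⋅√11}) ∪ ({-9/5, -4/69, √7} × (-5/36, 2/9)) ∪ ({-9/5, -5/39, -4/69, 2/9, 7⋅√3, √7} × (-9/5, -5/36])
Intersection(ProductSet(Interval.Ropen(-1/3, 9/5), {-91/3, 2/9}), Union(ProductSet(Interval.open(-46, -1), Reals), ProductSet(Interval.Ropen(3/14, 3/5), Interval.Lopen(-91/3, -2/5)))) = EmptySet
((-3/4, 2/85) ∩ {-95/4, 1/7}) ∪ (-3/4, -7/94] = (-3/4, -7/94]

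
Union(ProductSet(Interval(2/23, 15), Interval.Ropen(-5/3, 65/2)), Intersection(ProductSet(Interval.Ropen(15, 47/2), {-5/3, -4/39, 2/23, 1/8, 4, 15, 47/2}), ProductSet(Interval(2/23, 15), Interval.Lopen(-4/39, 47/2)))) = ProductSet(Interval(2/23, 15), Interval.Ropen(-5/3, 65/2))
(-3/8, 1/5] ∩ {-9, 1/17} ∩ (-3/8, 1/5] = {1/17}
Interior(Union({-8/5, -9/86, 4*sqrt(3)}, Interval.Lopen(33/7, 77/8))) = Interval.open(33/7, 77/8)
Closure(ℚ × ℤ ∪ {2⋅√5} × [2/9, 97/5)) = (ℝ × ℤ) ∪ ({2⋅√5} × [2/9, 97/5])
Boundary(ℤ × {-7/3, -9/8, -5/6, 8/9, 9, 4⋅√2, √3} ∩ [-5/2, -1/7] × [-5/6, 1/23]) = {-2, -1} × {-5/6}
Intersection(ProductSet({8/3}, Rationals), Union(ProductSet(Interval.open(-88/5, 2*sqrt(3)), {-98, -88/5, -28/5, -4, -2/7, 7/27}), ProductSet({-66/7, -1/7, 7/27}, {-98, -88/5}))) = ProductSet({8/3}, {-98, -88/5, -28/5, -4, -2/7, 7/27})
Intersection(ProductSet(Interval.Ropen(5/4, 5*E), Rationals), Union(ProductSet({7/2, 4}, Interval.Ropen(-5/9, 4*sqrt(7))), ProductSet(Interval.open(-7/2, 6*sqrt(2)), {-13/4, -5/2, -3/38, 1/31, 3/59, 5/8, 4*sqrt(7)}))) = Union(ProductSet({7/2, 4}, Intersection(Interval.Ropen(-5/9, 4*sqrt(7)), Rationals)), ProductSet(Interval.Ropen(5/4, 6*sqrt(2)), {-13/4, -5/2, -3/38, 1/31, 3/59, 5/8}))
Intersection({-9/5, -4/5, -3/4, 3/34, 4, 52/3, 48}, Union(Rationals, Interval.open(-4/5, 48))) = {-9/5, -4/5, -3/4, 3/34, 4, 52/3, 48}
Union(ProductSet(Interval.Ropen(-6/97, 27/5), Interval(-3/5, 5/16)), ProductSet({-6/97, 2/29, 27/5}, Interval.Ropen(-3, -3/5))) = Union(ProductSet({-6/97, 2/29, 27/5}, Interval.Ropen(-3, -3/5)), ProductSet(Interval.Ropen(-6/97, 27/5), Interval(-3/5, 5/16)))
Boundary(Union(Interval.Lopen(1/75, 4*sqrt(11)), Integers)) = Union(Complement(Integers, Interval.open(1/75, 4*sqrt(11))), {1/75, 4*sqrt(11)})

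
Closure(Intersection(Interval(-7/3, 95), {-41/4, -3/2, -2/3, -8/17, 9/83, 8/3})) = {-3/2, -2/3, -8/17, 9/83, 8/3}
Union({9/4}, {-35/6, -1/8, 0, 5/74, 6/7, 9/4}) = {-35/6, -1/8, 0, 5/74, 6/7, 9/4}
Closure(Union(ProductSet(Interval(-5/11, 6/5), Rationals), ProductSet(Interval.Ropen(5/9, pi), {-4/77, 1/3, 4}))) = Union(ProductSet(Interval(-5/11, 6/5), Reals), ProductSet(Interval(5/9, pi), {-4/77, 1/3, 4}))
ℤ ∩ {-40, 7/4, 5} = {-40, 5}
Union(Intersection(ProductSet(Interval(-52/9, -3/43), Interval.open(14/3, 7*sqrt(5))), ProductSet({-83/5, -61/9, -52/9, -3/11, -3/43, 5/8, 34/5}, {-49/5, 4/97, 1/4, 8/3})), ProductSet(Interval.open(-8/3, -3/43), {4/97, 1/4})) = ProductSet(Interval.open(-8/3, -3/43), {4/97, 1/4})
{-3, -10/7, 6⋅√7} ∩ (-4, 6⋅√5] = {-3, -10/7}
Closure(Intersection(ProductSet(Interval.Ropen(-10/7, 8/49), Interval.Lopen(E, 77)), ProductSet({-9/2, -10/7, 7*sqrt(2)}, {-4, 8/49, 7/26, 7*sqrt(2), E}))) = ProductSet({-10/7}, {7*sqrt(2)})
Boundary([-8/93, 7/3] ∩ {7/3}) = {7/3}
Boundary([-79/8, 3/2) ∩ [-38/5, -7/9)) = {-38/5, -7/9}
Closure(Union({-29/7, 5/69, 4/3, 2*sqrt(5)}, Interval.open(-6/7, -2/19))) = Union({-29/7, 5/69, 4/3, 2*sqrt(5)}, Interval(-6/7, -2/19))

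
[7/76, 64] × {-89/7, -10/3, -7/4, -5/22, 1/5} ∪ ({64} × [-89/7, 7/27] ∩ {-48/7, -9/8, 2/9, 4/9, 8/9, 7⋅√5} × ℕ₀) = [7/76, 64] × {-89/7, -10/3, -7/4, -5/22, 1/5}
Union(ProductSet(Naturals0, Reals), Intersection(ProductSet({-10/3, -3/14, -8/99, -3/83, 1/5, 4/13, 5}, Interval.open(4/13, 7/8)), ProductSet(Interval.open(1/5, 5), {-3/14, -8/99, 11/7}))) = ProductSet(Naturals0, Reals)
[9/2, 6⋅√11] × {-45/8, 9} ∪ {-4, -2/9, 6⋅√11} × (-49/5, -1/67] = ([9/2, 6⋅√11] × {-45/8, 9}) ∪ ({-4, -2/9, 6⋅√11} × (-49/5, -1/67])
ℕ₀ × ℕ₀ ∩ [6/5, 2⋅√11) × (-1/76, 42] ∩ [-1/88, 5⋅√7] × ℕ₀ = {2, 3, …, 6} × {0, 1, …, 42}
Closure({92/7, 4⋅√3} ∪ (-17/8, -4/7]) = [-17/8, -4/7] ∪ {92/7, 4⋅√3}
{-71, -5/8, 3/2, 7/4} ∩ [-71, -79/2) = {-71}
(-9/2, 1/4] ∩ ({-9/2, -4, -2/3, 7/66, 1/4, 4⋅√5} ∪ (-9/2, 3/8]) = (-9/2, 1/4]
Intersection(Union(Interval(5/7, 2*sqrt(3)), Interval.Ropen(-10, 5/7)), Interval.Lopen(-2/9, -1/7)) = Interval.Lopen(-2/9, -1/7)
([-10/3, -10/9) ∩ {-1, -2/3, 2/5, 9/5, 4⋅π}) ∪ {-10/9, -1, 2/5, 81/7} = {-10/9, -1, 2/5, 81/7}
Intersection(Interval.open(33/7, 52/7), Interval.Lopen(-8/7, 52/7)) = Interval.open(33/7, 52/7)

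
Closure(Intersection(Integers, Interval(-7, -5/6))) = Range(-7, 0, 1)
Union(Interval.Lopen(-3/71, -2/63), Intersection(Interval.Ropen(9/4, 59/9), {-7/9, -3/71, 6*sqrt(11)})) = Interval.Lopen(-3/71, -2/63)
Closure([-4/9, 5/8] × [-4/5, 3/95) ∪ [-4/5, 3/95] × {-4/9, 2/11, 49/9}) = ([-4/5, 3/95] × {-4/9, 2/11, 49/9}) ∪ ([-4/9, 5/8] × [-4/5, 3/95])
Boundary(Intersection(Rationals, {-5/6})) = {-5/6}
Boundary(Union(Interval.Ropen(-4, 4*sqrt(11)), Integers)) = Union(Complement(Integers, Interval.open(-4, 4*sqrt(11))), {4*sqrt(11)})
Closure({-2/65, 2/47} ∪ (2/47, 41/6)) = {-2/65} ∪ [2/47, 41/6]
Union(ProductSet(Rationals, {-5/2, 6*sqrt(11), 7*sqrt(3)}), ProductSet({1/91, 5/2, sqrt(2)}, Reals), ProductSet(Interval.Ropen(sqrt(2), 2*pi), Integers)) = Union(ProductSet({1/91, 5/2, sqrt(2)}, Reals), ProductSet(Interval.Ropen(sqrt(2), 2*pi), Integers), ProductSet(Rationals, {-5/2, 6*sqrt(11), 7*sqrt(3)}))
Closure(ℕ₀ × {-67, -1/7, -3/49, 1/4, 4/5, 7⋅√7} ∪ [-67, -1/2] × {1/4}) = ([-67, -1/2] × {1/4}) ∪ (ℕ₀ × {-67, -1/7, -3/49, 1/4, 4/5, 7⋅√7})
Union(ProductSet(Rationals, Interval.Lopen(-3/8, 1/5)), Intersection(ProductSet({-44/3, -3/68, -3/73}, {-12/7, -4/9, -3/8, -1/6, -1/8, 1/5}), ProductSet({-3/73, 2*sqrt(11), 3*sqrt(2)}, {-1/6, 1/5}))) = ProductSet(Rationals, Interval.Lopen(-3/8, 1/5))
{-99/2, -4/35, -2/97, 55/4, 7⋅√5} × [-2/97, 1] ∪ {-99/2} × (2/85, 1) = {-99/2, -4/35, -2/97, 55/4, 7⋅√5} × [-2/97, 1]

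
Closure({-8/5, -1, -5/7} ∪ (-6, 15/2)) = [-6, 15/2]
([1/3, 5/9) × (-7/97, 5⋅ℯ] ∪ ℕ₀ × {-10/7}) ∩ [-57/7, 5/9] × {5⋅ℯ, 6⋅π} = [1/3, 5/9) × {5⋅ℯ}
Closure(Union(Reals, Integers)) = Reals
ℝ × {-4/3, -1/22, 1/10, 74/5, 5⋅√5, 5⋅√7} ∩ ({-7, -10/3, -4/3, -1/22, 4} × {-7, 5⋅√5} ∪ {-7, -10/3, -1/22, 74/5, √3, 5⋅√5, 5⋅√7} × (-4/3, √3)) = ({-7, -10/3, -4/3, -1/22, 4} × {5⋅√5}) ∪ ({-7, -10/3, -1/22, 74/5, √3, 5⋅√5, 5⋅√7} × {-1/22, 1/10})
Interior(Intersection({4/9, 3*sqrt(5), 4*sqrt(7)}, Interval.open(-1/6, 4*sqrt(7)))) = EmptySet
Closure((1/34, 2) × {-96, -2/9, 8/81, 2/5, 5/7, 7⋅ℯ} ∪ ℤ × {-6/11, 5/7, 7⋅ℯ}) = (ℤ × {-6/11, 5/7, 7⋅ℯ}) ∪ ([1/34, 2] × {-96, -2/9, 8/81, 2/5, 5/7, 7⋅ℯ})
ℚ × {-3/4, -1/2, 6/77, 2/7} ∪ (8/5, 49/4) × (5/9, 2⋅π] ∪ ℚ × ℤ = (ℚ × (ℤ ∪ {-3/4, -1/2, 6/77, 2/7})) ∪ ((8/5, 49/4) × (5/9, 2⋅π])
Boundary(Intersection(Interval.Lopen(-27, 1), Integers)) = Range(-26, 2, 1)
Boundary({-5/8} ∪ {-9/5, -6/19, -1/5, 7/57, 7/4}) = {-9/5, -5/8, -6/19, -1/5, 7/57, 7/4}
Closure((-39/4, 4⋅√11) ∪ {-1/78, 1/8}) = [-39/4, 4⋅√11]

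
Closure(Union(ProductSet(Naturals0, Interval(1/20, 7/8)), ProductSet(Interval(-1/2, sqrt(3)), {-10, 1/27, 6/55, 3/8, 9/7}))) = Union(ProductSet(Interval(-1/2, sqrt(3)), {-10, 1/27, 6/55, 3/8, 9/7}), ProductSet(Naturals0, Interval(1/20, 7/8)))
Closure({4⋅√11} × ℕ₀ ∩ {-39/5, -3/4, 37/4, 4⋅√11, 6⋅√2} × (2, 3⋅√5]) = {4⋅√11} × {3, 4, 5, 6}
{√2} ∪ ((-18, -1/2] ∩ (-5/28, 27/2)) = {√2}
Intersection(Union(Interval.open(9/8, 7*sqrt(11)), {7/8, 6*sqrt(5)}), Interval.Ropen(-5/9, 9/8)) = {7/8}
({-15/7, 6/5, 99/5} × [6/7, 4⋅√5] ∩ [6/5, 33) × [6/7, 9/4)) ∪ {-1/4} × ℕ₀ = ({-1/4} × ℕ₀) ∪ ({6/5, 99/5} × [6/7, 9/4))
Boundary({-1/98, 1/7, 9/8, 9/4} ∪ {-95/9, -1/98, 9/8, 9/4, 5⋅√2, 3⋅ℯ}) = {-95/9, -1/98, 1/7, 9/8, 9/4, 5⋅√2, 3⋅ℯ}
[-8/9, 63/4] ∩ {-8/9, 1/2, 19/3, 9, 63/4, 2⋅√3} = {-8/9, 1/2, 19/3, 9, 63/4, 2⋅√3}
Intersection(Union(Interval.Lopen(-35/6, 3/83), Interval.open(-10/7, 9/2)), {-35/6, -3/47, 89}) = {-3/47}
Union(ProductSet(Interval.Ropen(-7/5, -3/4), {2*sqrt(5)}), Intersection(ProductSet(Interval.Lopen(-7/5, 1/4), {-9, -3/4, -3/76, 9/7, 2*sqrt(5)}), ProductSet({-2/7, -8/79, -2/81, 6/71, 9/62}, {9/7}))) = Union(ProductSet({-2/7, -8/79, -2/81, 6/71, 9/62}, {9/7}), ProductSet(Interval.Ropen(-7/5, -3/4), {2*sqrt(5)}))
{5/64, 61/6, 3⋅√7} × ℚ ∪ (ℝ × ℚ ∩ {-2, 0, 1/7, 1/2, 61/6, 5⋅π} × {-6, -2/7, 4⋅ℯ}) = ({5/64, 61/6, 3⋅√7} × ℚ) ∪ ({-2, 0, 1/7, 1/2, 61/6, 5⋅π} × {-6, -2/7})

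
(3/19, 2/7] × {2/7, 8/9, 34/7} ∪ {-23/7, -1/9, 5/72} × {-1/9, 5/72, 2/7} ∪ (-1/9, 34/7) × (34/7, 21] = ({-23/7, -1/9, 5/72} × {-1/9, 5/72, 2/7}) ∪ ((3/19, 2/7] × {2/7, 8/9, 34/7}) ∪ ((-1/9, 34/7) × (34/7, 21])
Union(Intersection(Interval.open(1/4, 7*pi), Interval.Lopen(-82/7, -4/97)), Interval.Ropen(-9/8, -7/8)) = Interval.Ropen(-9/8, -7/8)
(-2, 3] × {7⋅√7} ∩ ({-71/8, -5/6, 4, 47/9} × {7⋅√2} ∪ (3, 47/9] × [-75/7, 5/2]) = ∅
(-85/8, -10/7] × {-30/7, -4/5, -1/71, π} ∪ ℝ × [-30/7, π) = (ℝ × [-30/7, π)) ∪ ((-85/8, -10/7] × {-30/7, -4/5, -1/71, π})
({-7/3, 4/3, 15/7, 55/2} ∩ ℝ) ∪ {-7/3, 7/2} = {-7/3, 4/3, 15/7, 7/2, 55/2}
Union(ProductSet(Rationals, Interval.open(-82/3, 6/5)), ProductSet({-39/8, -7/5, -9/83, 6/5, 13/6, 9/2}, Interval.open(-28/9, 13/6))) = Union(ProductSet({-39/8, -7/5, -9/83, 6/5, 13/6, 9/2}, Interval.open(-28/9, 13/6)), ProductSet(Rationals, Interval.open(-82/3, 6/5)))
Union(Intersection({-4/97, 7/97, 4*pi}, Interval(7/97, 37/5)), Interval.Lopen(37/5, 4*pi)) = Union({7/97}, Interval.Lopen(37/5, 4*pi))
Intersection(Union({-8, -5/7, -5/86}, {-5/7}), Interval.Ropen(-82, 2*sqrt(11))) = {-8, -5/7, -5/86}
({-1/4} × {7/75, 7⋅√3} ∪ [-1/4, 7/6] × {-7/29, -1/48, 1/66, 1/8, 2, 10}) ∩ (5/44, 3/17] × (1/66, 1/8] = (5/44, 3/17] × {1/8}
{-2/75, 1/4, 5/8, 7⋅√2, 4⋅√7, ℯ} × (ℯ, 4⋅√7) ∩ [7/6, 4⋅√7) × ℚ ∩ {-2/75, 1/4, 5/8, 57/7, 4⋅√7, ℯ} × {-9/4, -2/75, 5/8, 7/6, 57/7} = {ℯ} × {57/7}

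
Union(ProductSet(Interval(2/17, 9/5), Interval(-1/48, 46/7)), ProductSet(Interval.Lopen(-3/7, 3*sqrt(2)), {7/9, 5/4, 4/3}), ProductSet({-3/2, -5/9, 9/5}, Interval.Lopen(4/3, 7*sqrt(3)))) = Union(ProductSet({-3/2, -5/9, 9/5}, Interval.Lopen(4/3, 7*sqrt(3))), ProductSet(Interval.Lopen(-3/7, 3*sqrt(2)), {7/9, 5/4, 4/3}), ProductSet(Interval(2/17, 9/5), Interval(-1/48, 46/7)))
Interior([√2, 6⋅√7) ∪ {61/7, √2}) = (√2, 6⋅√7)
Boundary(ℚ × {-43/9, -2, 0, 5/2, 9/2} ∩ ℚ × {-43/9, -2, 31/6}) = ℝ × {-43/9, -2}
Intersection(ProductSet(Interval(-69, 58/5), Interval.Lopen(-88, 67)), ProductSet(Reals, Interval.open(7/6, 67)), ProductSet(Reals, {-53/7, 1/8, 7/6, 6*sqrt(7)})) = ProductSet(Interval(-69, 58/5), {6*sqrt(7)})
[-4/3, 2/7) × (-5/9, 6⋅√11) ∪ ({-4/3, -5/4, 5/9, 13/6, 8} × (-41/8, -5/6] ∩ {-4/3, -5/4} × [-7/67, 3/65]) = [-4/3, 2/7) × (-5/9, 6⋅√11)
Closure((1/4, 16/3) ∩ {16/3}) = ∅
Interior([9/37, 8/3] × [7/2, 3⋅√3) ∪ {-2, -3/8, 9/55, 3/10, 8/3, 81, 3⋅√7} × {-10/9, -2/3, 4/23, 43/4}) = (9/37, 8/3) × (7/2, 3⋅√3)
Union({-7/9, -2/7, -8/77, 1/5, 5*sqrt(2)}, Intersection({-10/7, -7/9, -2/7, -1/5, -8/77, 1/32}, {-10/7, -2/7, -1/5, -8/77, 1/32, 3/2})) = {-10/7, -7/9, -2/7, -1/5, -8/77, 1/32, 1/5, 5*sqrt(2)}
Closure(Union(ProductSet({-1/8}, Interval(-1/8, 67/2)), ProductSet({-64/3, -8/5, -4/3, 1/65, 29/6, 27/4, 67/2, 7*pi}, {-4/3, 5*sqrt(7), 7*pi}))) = Union(ProductSet({-1/8}, Interval(-1/8, 67/2)), ProductSet({-64/3, -8/5, -4/3, 1/65, 29/6, 27/4, 67/2, 7*pi}, {-4/3, 5*sqrt(7), 7*pi}))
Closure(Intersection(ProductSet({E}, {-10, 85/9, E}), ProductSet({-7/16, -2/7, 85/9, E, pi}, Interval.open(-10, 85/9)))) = ProductSet({E}, {E})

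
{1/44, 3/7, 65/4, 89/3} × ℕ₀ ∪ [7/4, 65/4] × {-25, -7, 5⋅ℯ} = ({1/44, 3/7, 65/4, 89/3} × ℕ₀) ∪ ([7/4, 65/4] × {-25, -7, 5⋅ℯ})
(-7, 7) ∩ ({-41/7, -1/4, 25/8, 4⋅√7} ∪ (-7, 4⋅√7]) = (-7, 7)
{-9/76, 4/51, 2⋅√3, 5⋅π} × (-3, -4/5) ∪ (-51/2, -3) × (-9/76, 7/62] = ((-51/2, -3) × (-9/76, 7/62]) ∪ ({-9/76, 4/51, 2⋅√3, 5⋅π} × (-3, -4/5))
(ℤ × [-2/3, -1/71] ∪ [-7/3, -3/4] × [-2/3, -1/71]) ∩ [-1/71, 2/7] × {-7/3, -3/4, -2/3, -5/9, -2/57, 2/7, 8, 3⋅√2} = {0} × {-2/3, -5/9, -2/57}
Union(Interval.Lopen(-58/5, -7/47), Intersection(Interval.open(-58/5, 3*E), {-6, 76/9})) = Interval.Lopen(-58/5, -7/47)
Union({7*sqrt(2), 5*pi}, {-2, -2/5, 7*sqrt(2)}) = {-2, -2/5, 7*sqrt(2), 5*pi}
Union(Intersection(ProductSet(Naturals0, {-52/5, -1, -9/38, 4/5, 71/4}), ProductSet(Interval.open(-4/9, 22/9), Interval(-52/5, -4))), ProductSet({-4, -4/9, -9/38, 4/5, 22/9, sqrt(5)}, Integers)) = Union(ProductSet({-4, -4/9, -9/38, 4/5, 22/9, sqrt(5)}, Integers), ProductSet(Range(0, 3, 1), {-52/5}))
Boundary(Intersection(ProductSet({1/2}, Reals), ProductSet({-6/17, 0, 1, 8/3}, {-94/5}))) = EmptySet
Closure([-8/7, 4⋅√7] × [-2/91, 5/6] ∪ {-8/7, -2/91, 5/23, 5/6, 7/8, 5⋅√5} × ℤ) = ({-8/7, -2/91, 5/23, 5/6, 7/8, 5⋅√5} × ℤ) ∪ ([-8/7, 4⋅√7] × [-2/91, 5/6])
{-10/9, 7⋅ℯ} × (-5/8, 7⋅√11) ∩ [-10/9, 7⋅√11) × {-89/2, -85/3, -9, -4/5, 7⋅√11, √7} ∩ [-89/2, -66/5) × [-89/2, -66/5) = ∅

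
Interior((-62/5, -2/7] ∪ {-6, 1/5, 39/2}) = (-62/5, -2/7)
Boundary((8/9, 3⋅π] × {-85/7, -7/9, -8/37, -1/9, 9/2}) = [8/9, 3⋅π] × {-85/7, -7/9, -8/37, -1/9, 9/2}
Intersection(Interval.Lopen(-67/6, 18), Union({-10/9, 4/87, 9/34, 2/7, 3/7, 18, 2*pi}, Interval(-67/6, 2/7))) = Union({3/7, 18, 2*pi}, Interval.Lopen(-67/6, 2/7))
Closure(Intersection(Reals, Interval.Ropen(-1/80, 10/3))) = Interval(-1/80, 10/3)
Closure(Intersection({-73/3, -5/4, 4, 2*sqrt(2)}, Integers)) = {4}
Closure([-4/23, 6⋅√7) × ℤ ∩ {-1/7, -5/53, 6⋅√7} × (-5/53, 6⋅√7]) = {-1/7, -5/53} × {0, 1, …, 15}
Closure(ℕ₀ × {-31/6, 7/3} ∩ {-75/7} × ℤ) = ∅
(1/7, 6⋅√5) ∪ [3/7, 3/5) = (1/7, 6⋅√5)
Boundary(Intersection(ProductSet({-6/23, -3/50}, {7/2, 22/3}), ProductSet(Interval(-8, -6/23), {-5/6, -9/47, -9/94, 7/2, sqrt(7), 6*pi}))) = ProductSet({-6/23}, {7/2})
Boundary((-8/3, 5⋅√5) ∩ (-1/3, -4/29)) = {-1/3, -4/29}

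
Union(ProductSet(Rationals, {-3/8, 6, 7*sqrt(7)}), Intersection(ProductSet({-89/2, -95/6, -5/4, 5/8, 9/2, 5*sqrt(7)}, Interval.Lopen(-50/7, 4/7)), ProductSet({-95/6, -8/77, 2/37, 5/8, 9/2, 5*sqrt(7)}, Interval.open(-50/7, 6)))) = Union(ProductSet({-95/6, 5/8, 9/2, 5*sqrt(7)}, Interval.Lopen(-50/7, 4/7)), ProductSet(Rationals, {-3/8, 6, 7*sqrt(7)}))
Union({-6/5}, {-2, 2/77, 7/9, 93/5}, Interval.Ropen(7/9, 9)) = Union({-2, -6/5, 2/77, 93/5}, Interval.Ropen(7/9, 9))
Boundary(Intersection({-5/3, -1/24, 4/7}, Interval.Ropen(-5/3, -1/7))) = {-5/3}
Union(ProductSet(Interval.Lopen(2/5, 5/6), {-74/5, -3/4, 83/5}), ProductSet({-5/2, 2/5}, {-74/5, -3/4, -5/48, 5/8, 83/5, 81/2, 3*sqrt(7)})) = Union(ProductSet({-5/2, 2/5}, {-74/5, -3/4, -5/48, 5/8, 83/5, 81/2, 3*sqrt(7)}), ProductSet(Interval.Lopen(2/5, 5/6), {-74/5, -3/4, 83/5}))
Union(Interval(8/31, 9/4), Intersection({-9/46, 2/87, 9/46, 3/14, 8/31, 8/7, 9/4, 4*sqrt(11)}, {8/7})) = Interval(8/31, 9/4)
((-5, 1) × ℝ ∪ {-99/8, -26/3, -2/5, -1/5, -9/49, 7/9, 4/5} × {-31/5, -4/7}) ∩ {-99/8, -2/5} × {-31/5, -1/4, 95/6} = ({-99/8, -2/5} × {-31/5}) ∪ ({-2/5} × {-31/5, -1/4, 95/6})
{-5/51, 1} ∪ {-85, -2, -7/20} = {-85, -2, -7/20, -5/51, 1}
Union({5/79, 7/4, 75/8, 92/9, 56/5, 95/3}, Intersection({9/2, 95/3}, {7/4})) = {5/79, 7/4, 75/8, 92/9, 56/5, 95/3}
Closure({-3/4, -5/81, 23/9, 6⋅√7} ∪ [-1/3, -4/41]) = {-3/4, -5/81, 23/9, 6⋅√7} ∪ [-1/3, -4/41]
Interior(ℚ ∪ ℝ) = ℝ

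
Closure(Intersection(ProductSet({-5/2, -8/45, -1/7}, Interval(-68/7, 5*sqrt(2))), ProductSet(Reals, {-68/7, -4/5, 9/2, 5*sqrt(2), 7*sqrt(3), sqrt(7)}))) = ProductSet({-5/2, -8/45, -1/7}, {-68/7, -4/5, 9/2, 5*sqrt(2), sqrt(7)})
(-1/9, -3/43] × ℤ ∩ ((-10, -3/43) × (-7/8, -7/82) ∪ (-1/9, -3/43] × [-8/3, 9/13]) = (-1/9, -3/43] × {-2, -1, 0}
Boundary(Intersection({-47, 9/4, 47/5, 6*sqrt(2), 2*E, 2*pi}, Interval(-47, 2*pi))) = {-47, 9/4, 2*E, 2*pi}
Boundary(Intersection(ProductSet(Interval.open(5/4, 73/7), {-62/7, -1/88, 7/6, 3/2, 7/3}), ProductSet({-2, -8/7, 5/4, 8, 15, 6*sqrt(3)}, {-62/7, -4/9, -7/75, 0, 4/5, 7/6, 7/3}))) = ProductSet({8, 6*sqrt(3)}, {-62/7, 7/6, 7/3})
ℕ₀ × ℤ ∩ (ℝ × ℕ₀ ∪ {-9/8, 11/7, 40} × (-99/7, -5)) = (ℕ₀ × ℕ₀) ∪ ({40} × {-14, -13, …, -6})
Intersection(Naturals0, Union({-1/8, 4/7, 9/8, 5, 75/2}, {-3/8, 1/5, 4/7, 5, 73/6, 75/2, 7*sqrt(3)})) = {5}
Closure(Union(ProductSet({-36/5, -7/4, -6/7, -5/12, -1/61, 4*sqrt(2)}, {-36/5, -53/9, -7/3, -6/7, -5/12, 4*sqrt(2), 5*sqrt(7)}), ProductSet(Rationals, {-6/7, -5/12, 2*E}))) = Union(ProductSet({-36/5, -7/4, -6/7, -5/12, -1/61, 4*sqrt(2)}, {-36/5, -53/9, -7/3, -6/7, -5/12, 4*sqrt(2), 5*sqrt(7)}), ProductSet(Reals, {-6/7, -5/12, 2*E}))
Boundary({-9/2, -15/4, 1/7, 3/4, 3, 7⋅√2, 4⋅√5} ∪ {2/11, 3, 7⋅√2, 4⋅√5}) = {-9/2, -15/4, 1/7, 2/11, 3/4, 3, 7⋅√2, 4⋅√5}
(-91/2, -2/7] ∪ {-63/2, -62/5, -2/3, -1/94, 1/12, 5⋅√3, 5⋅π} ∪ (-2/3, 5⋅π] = (-91/2, 5⋅π]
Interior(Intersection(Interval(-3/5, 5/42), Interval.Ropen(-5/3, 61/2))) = Interval.open(-3/5, 5/42)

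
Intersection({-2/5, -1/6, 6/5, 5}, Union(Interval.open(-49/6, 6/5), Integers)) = {-2/5, -1/6, 5}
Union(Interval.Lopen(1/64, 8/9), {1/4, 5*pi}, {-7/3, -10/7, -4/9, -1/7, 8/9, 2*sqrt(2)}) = Union({-7/3, -10/7, -4/9, -1/7, 2*sqrt(2), 5*pi}, Interval.Lopen(1/64, 8/9))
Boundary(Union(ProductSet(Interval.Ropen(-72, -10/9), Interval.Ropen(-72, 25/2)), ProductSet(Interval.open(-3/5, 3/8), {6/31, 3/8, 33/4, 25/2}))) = Union(ProductSet({-72, -10/9}, Interval(-72, 25/2)), ProductSet(Interval(-72, -10/9), {-72, 25/2}), ProductSet(Interval(-3/5, 3/8), {6/31, 3/8, 33/4, 25/2}))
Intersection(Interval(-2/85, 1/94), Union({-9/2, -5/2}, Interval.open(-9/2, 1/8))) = Interval(-2/85, 1/94)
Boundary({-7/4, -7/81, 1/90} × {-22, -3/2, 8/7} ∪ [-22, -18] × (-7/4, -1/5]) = ({-22, -18} × [-7/4, -1/5]) ∪ ({-7/4, -7/81, 1/90} × {-22, -3/2, 8/7}) ∪ ([-22, -18] × {-7/4, -1/5})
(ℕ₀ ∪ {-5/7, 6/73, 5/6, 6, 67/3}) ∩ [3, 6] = {3, 4, 5, 6}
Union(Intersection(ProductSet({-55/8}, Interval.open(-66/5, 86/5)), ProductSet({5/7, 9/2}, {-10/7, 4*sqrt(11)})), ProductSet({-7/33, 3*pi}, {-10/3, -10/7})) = ProductSet({-7/33, 3*pi}, {-10/3, -10/7})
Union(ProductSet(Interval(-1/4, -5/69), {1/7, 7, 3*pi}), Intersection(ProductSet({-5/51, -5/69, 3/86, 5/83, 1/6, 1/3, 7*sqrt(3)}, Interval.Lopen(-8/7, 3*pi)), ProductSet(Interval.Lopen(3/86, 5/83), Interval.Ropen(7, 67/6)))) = Union(ProductSet({5/83}, Interval(7, 3*pi)), ProductSet(Interval(-1/4, -5/69), {1/7, 7, 3*pi}))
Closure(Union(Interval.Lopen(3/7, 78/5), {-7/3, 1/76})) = Union({-7/3, 1/76}, Interval(3/7, 78/5))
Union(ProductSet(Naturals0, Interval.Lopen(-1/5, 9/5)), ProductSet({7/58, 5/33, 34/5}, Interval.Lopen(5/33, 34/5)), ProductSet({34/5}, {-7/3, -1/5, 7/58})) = Union(ProductSet({34/5}, {-7/3, -1/5, 7/58}), ProductSet({7/58, 5/33, 34/5}, Interval.Lopen(5/33, 34/5)), ProductSet(Naturals0, Interval.Lopen(-1/5, 9/5)))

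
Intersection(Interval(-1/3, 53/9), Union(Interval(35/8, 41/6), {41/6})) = Interval(35/8, 53/9)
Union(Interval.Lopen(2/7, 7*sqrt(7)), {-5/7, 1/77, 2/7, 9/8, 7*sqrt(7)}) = Union({-5/7, 1/77}, Interval(2/7, 7*sqrt(7)))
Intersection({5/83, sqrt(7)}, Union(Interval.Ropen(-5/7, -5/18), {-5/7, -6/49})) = EmptySet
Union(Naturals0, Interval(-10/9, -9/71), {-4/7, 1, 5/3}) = Union({5/3}, Interval(-10/9, -9/71), Naturals0)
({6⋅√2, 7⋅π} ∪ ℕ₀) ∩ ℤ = ℕ₀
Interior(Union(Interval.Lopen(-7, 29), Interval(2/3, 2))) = Interval.open(-7, 29)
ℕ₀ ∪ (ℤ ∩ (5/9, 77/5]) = ℕ₀ ∪ {1, 2, …, 15}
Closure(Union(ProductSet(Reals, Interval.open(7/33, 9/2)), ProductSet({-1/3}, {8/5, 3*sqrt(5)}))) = Union(ProductSet({-1/3}, {8/5, 3*sqrt(5)}), ProductSet(Reals, Interval(7/33, 9/2)))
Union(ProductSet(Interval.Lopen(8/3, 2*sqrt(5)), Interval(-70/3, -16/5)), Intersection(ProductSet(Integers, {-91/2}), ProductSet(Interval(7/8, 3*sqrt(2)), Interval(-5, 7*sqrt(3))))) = ProductSet(Interval.Lopen(8/3, 2*sqrt(5)), Interval(-70/3, -16/5))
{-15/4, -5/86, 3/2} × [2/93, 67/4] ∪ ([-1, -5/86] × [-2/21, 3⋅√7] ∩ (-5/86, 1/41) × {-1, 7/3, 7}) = {-15/4, -5/86, 3/2} × [2/93, 67/4]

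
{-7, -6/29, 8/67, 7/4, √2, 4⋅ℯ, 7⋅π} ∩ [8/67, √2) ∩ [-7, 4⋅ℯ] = {8/67}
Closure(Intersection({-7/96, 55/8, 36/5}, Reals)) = {-7/96, 55/8, 36/5}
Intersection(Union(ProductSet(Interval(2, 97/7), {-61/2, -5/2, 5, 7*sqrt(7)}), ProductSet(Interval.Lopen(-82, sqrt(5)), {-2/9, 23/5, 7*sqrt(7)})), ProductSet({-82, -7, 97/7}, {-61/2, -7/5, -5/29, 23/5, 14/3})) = Union(ProductSet({-7}, {23/5}), ProductSet({97/7}, {-61/2}))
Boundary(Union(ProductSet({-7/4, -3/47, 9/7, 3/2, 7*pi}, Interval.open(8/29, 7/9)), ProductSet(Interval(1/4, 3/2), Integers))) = Union(ProductSet({-7/4, -3/47, 9/7, 3/2, 7*pi}, Interval(8/29, 7/9)), ProductSet(Interval(1/4, 3/2), Integers))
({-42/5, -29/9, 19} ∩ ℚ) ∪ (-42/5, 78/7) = [-42/5, 78/7) ∪ {19}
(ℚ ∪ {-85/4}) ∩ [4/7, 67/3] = ℚ ∩ [4/7, 67/3]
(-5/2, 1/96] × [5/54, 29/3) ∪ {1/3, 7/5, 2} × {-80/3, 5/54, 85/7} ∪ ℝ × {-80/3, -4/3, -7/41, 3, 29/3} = (ℝ × {-80/3, -4/3, -7/41, 3, 29/3}) ∪ ({1/3, 7/5, 2} × {-80/3, 5/54, 85/7}) ∪ ((-5/2, 1/96] × [5/54, 29/3))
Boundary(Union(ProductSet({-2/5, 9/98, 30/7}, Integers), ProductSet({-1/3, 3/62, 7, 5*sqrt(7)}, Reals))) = Union(ProductSet({-2/5, 9/98, 30/7}, Integers), ProductSet({-1/3, 3/62, 7, 5*sqrt(7)}, Reals))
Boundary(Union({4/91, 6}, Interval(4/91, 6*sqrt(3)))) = {4/91, 6*sqrt(3)}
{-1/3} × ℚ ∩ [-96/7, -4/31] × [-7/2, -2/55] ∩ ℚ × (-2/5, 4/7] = {-1/3} × (ℚ ∩ (-2/5, -2/55])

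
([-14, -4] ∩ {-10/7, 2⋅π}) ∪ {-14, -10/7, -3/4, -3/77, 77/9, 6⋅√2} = {-14, -10/7, -3/4, -3/77, 77/9, 6⋅√2}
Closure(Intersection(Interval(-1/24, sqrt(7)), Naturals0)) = Range(0, 3, 1)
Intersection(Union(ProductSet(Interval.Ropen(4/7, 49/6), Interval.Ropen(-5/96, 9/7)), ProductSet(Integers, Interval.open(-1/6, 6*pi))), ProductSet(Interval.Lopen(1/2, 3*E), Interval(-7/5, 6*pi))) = Union(ProductSet(Interval(4/7, 3*E), Interval.Ropen(-5/96, 9/7)), ProductSet(Range(1, 9, 1), Interval.open(-1/6, 6*pi)))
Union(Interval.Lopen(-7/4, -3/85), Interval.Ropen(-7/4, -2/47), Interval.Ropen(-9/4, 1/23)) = Interval.Ropen(-9/4, 1/23)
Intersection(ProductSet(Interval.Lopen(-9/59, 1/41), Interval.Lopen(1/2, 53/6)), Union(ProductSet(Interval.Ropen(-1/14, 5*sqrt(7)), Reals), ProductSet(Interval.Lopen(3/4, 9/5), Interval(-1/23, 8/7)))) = ProductSet(Interval(-1/14, 1/41), Interval.Lopen(1/2, 53/6))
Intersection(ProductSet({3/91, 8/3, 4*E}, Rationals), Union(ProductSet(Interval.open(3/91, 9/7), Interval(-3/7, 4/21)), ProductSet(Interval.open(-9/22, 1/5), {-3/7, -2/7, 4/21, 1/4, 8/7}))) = ProductSet({3/91}, {-3/7, -2/7, 4/21, 1/4, 8/7})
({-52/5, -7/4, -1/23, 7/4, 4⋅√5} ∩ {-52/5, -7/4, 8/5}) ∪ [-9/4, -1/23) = {-52/5} ∪ [-9/4, -1/23)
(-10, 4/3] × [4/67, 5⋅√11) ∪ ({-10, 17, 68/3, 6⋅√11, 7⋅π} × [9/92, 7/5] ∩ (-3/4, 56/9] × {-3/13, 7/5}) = (-10, 4/3] × [4/67, 5⋅√11)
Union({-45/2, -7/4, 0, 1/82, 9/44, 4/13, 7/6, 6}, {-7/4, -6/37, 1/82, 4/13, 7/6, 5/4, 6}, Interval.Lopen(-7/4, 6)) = Union({-45/2}, Interval(-7/4, 6))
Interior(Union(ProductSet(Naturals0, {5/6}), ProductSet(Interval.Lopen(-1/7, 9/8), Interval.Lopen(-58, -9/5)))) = ProductSet(Interval.open(-1/7, 9/8), Interval.open(-58, -9/5))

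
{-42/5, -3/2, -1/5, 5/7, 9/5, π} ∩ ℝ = {-42/5, -3/2, -1/5, 5/7, 9/5, π}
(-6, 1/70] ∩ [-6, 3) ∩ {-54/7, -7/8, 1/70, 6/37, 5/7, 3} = {-7/8, 1/70}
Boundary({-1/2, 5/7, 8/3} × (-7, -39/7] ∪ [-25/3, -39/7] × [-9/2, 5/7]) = ({-25/3, -39/7} × [-9/2, 5/7]) ∪ ([-25/3, -39/7] × {-9/2, 5/7}) ∪ ({-1/2, 5/7, 8/3} × [-7, -39/7])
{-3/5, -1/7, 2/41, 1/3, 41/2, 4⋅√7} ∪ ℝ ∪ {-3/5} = ℝ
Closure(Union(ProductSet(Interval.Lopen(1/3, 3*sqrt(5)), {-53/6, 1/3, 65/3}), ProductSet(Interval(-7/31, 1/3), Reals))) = Union(ProductSet(Interval(-7/31, 1/3), Reals), ProductSet(Interval(1/3, 3*sqrt(5)), {-53/6, 1/3, 65/3}))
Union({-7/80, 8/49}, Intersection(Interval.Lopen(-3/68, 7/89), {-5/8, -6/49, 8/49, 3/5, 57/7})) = {-7/80, 8/49}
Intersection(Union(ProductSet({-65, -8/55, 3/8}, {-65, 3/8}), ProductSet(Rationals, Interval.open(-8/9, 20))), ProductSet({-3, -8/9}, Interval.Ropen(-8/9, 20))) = ProductSet({-3, -8/9}, Interval.open(-8/9, 20))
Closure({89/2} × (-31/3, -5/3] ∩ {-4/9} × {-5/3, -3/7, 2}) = ∅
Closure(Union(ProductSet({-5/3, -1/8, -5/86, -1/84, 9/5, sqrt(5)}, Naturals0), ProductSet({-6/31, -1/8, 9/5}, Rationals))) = Union(ProductSet({-6/31, -1/8, 9/5}, Reals), ProductSet({-5/3, -1/8, -5/86, -1/84, 9/5, sqrt(5)}, Naturals0))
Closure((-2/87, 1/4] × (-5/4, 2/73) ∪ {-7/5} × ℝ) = ({-7/5} × ℝ) ∪ ({-2/87, 1/4} × [-5/4, 2/73]) ∪ ([-2/87, 1/4] × {-5/4, 2/73}) ∪ ((-2/87, 1/4] × (-5/4, 2/73))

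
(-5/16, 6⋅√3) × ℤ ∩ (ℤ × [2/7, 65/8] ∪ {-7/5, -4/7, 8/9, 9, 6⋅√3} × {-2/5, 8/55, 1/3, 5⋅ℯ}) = {0, 1, …, 10} × {1, 2, …, 8}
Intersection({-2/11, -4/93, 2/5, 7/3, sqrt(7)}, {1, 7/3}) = {7/3}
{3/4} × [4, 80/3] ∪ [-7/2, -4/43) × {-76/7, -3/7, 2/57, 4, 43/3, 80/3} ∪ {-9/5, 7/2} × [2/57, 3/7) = ({3/4} × [4, 80/3]) ∪ ({-9/5, 7/2} × [2/57, 3/7)) ∪ ([-7/2, -4/43) × {-76/7, -3/7, 2/57, 4, 43/3, 80/3})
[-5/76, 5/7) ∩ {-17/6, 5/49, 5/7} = {5/49}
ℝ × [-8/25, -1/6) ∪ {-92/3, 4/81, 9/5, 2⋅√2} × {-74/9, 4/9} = (ℝ × [-8/25, -1/6)) ∪ ({-92/3, 4/81, 9/5, 2⋅√2} × {-74/9, 4/9})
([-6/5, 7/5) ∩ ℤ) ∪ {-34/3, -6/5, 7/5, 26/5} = {-34/3, -6/5, 7/5, 26/5} ∪ {-1, 0, 1}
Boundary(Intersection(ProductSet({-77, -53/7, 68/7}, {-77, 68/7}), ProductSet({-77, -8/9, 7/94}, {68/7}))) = ProductSet({-77}, {68/7})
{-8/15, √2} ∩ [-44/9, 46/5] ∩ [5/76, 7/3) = {√2}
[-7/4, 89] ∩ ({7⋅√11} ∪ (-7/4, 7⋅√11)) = (-7/4, 7⋅√11]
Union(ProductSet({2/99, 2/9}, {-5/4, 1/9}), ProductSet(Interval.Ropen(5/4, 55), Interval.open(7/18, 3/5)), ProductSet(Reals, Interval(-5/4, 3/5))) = ProductSet(Reals, Interval(-5/4, 3/5))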